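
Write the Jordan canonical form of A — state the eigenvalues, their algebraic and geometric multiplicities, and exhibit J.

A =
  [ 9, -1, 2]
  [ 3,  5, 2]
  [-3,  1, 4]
J_2(6) ⊕ J_1(6)

The characteristic polynomial is
  det(x·I − A) = x^3 - 18*x^2 + 108*x - 216 = (x - 6)^3

Eigenvalues and multiplicities (the geometric multiplicity of λ is n − rank(A − λI), which equals the number of Jordan blocks for λ):
  λ = 6: algebraic multiplicity = 3, geometric multiplicity = 2

Determining the block sizes for each eigenvalue:
  λ = 6: 2 blocks summing to 3 forces exactly one block of size 2 and the rest size 1 → block sizes [2, 1]

Assembling the blocks gives a Jordan form
J =
  [6, 1, 0]
  [0, 6, 0]
  [0, 0, 6]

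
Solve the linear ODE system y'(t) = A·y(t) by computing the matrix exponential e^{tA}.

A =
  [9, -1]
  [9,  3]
e^{tA} =
  [3*t*exp(6*t) + exp(6*t), -t*exp(6*t)]
  [9*t*exp(6*t), -3*t*exp(6*t) + exp(6*t)]

Strategy: write A = P · J · P⁻¹ where J is a Jordan canonical form, so e^{tA} = P · e^{tJ} · P⁻¹, and e^{tJ} can be computed block-by-block.

A has Jordan form
J =
  [6, 1]
  [0, 6]
(up to reordering of blocks).

Per-block formulas:
  For a 2×2 Jordan block J_2(6): exp(t · J_2(6)) = e^(6t)·(I + t·N), where N is the 2×2 nilpotent shift.

After assembling e^{tJ} and conjugating by P, we get:

e^{tA} =
  [3*t*exp(6*t) + exp(6*t), -t*exp(6*t)]
  [9*t*exp(6*t), -3*t*exp(6*t) + exp(6*t)]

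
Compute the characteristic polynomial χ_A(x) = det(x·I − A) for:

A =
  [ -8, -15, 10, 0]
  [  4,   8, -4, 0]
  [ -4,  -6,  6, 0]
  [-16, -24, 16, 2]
x^4 - 8*x^3 + 24*x^2 - 32*x + 16

Expanding det(x·I − A) (e.g. by cofactor expansion or by noting that A is similar to its Jordan form J, which has the same characteristic polynomial as A) gives
  χ_A(x) = x^4 - 8*x^3 + 24*x^2 - 32*x + 16
which factors as (x - 2)^4. The eigenvalues (with algebraic multiplicities) are λ = 2 with multiplicity 4.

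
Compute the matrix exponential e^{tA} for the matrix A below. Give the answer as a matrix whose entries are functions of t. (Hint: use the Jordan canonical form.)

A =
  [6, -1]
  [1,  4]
e^{tA} =
  [t*exp(5*t) + exp(5*t), -t*exp(5*t)]
  [t*exp(5*t), -t*exp(5*t) + exp(5*t)]

Strategy: write A = P · J · P⁻¹ where J is a Jordan canonical form, so e^{tA} = P · e^{tJ} · P⁻¹, and e^{tJ} can be computed block-by-block.

A has Jordan form
J =
  [5, 1]
  [0, 5]
(up to reordering of blocks).

Per-block formulas:
  For a 2×2 Jordan block J_2(5): exp(t · J_2(5)) = e^(5t)·(I + t·N), where N is the 2×2 nilpotent shift.

After assembling e^{tJ} and conjugating by P, we get:

e^{tA} =
  [t*exp(5*t) + exp(5*t), -t*exp(5*t)]
  [t*exp(5*t), -t*exp(5*t) + exp(5*t)]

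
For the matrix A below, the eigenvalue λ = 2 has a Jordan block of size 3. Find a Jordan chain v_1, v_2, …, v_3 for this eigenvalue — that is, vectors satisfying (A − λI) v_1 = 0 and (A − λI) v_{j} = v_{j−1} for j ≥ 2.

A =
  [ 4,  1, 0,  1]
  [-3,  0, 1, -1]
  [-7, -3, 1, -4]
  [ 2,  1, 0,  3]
A Jordan chain for λ = 2 of length 3:
v_1 = (3, -9, -6, 3)ᵀ
v_2 = (2, -3, -7, 2)ᵀ
v_3 = (1, 0, 0, 0)ᵀ

Let N = A − (2)·I. We want v_3 with N^3 v_3 = 0 but N^2 v_3 ≠ 0; then v_{j-1} := N · v_j for j = 3, …, 2.

Pick v_3 = (1, 0, 0, 0)ᵀ.
Then v_2 = N · v_3 = (2, -3, -7, 2)ᵀ.
Then v_1 = N · v_2 = (3, -9, -6, 3)ᵀ.

Sanity check: (A − (2)·I) v_1 = (0, 0, 0, 0)ᵀ = 0. ✓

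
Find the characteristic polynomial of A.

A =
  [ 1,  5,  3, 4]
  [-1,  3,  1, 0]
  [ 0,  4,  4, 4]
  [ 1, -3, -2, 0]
x^4 - 8*x^3 + 24*x^2 - 32*x + 16

Expanding det(x·I − A) (e.g. by cofactor expansion or by noting that A is similar to its Jordan form J, which has the same characteristic polynomial as A) gives
  χ_A(x) = x^4 - 8*x^3 + 24*x^2 - 32*x + 16
which factors as (x - 2)^4. The eigenvalues (with algebraic multiplicities) are λ = 2 with multiplicity 4.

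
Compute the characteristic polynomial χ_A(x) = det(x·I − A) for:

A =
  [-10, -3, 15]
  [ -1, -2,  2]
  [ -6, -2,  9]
x^3 + 3*x^2 + 3*x + 1

Expanding det(x·I − A) (e.g. by cofactor expansion or by noting that A is similar to its Jordan form J, which has the same characteristic polynomial as A) gives
  χ_A(x) = x^3 + 3*x^2 + 3*x + 1
which factors as (x + 1)^3. The eigenvalues (with algebraic multiplicities) are λ = -1 with multiplicity 3.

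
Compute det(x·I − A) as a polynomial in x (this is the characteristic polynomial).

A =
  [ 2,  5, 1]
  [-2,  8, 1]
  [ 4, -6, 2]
x^3 - 12*x^2 + 48*x - 64

Expanding det(x·I − A) (e.g. by cofactor expansion or by noting that A is similar to its Jordan form J, which has the same characteristic polynomial as A) gives
  χ_A(x) = x^3 - 12*x^2 + 48*x - 64
which factors as (x - 4)^3. The eigenvalues (with algebraic multiplicities) are λ = 4 with multiplicity 3.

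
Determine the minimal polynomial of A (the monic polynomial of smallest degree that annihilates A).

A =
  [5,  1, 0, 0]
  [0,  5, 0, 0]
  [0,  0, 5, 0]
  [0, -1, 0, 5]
x^2 - 10*x + 25

The characteristic polynomial is χ_A(x) = (x - 5)^4, so the eigenvalues are known. The minimal polynomial is
  m_A(x) = Π_λ (x − λ)^{k_λ}
where k_λ is the size of the *largest* Jordan block for λ (equivalently, the smallest k with (A − λI)^k v = 0 for every generalised eigenvector v of λ).

  λ = 5: largest Jordan block has size 2, contributing (x − 5)^2

So m_A(x) = (x - 5)^2 = x^2 - 10*x + 25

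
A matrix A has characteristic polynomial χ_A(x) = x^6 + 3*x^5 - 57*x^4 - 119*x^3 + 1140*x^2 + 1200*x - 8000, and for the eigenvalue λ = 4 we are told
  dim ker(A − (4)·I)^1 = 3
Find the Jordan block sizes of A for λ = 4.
Block sizes for λ = 4: [1, 1, 1]

From the dimensions of kernels of powers, the number of Jordan blocks of size at least j is d_j − d_{j−1} where d_j = dim ker(N^j) (with d_0 = 0). Computing the differences gives [3].
The number of blocks of size exactly k is (#blocks of size ≥ k) − (#blocks of size ≥ k + 1), so the partition is: 3 block(s) of size 1.
In nonincreasing order the block sizes are [1, 1, 1].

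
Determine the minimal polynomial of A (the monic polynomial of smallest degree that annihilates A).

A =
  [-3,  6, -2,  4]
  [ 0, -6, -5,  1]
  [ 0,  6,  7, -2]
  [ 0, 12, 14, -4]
x^3 + 3*x^2

The characteristic polynomial is χ_A(x) = x^2*(x + 3)^2, so the eigenvalues are known. The minimal polynomial is
  m_A(x) = Π_λ (x − λ)^{k_λ}
where k_λ is the size of the *largest* Jordan block for λ (equivalently, the smallest k with (A − λI)^k v = 0 for every generalised eigenvector v of λ).

  λ = -3: largest Jordan block has size 1, contributing (x + 3)
  λ = 0: largest Jordan block has size 2, contributing (x − 0)^2

So m_A(x) = x^2*(x + 3) = x^3 + 3*x^2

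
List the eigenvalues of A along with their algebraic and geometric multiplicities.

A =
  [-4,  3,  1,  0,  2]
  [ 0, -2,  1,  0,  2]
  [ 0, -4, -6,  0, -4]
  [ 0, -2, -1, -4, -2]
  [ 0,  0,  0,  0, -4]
λ = -4: alg = 5, geom = 3

Step 1 — factor the characteristic polynomial to read off the algebraic multiplicities:
  χ_A(x) = (x + 4)^5

Step 2 — compute geometric multiplicities via the rank-nullity identity g(λ) = n − rank(A − λI):
  rank(A − (-4)·I) = 2, so dim ker(A − (-4)·I) = n − 2 = 3

Summary:
  λ = -4: algebraic multiplicity = 5, geometric multiplicity = 3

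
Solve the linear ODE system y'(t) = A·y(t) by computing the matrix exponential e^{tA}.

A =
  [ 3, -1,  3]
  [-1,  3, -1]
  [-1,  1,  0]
e^{tA} =
  [-t^2*exp(2*t)/2 + t*exp(2*t) + exp(2*t), t^2*exp(2*t)/2 - t*exp(2*t), -t^2*exp(2*t) + 3*t*exp(2*t)]
  [-t^2*exp(2*t)/2 - t*exp(2*t), t^2*exp(2*t)/2 + t*exp(2*t) + exp(2*t), -t^2*exp(2*t) - t*exp(2*t)]
  [-t*exp(2*t), t*exp(2*t), -2*t*exp(2*t) + exp(2*t)]

Strategy: write A = P · J · P⁻¹ where J is a Jordan canonical form, so e^{tA} = P · e^{tJ} · P⁻¹, and e^{tJ} can be computed block-by-block.

A has Jordan form
J =
  [2, 1, 0]
  [0, 2, 1]
  [0, 0, 2]
(up to reordering of blocks).

Per-block formulas:
  For a 3×3 Jordan block J_3(2): exp(t · J_3(2)) = e^(2t)·(I + t·N + (t^2/2)·N^2), where N is the 3×3 nilpotent shift.

After assembling e^{tJ} and conjugating by P, we get:

e^{tA} =
  [-t^2*exp(2*t)/2 + t*exp(2*t) + exp(2*t), t^2*exp(2*t)/2 - t*exp(2*t), -t^2*exp(2*t) + 3*t*exp(2*t)]
  [-t^2*exp(2*t)/2 - t*exp(2*t), t^2*exp(2*t)/2 + t*exp(2*t) + exp(2*t), -t^2*exp(2*t) - t*exp(2*t)]
  [-t*exp(2*t), t*exp(2*t), -2*t*exp(2*t) + exp(2*t)]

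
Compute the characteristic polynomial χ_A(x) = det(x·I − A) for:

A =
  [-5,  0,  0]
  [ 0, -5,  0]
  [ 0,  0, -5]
x^3 + 15*x^2 + 75*x + 125

Expanding det(x·I − A) (e.g. by cofactor expansion or by noting that A is similar to its Jordan form J, which has the same characteristic polynomial as A) gives
  χ_A(x) = x^3 + 15*x^2 + 75*x + 125
which factors as (x + 5)^3. The eigenvalues (with algebraic multiplicities) are λ = -5 with multiplicity 3.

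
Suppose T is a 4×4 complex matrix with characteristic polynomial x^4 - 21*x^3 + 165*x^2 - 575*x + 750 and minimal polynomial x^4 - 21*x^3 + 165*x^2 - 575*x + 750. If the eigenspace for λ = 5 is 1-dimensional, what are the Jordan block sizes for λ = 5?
Block sizes for λ = 5: [3]

Step 1 — from the characteristic polynomial, algebraic multiplicity of λ = 5 is 3. From dim ker(T − (5)·I) = 1, there are exactly 1 Jordan blocks for λ = 5.
Step 2 — from the minimal polynomial, the factor (x − 5)^3 tells us the largest block for λ = 5 has size 3.
Step 3 — with total size 3, 1 blocks, and largest block 3, the block sizes (in nonincreasing order) are [3].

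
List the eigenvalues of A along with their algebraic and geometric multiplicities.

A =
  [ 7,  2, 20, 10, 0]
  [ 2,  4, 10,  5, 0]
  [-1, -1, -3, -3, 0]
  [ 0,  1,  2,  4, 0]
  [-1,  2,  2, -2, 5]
λ = 3: alg = 4, geom = 2; λ = 5: alg = 1, geom = 1

Step 1 — factor the characteristic polynomial to read off the algebraic multiplicities:
  χ_A(x) = (x - 5)*(x - 3)^4

Step 2 — compute geometric multiplicities via the rank-nullity identity g(λ) = n − rank(A − λI):
  rank(A − (3)·I) = 3, so dim ker(A − (3)·I) = n − 3 = 2
  rank(A − (5)·I) = 4, so dim ker(A − (5)·I) = n − 4 = 1

Summary:
  λ = 3: algebraic multiplicity = 4, geometric multiplicity = 2
  λ = 5: algebraic multiplicity = 1, geometric multiplicity = 1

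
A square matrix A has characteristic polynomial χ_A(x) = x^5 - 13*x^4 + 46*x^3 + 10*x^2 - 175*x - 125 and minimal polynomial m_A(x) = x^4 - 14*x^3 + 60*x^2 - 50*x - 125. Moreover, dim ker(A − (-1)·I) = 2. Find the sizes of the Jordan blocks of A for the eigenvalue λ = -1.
Block sizes for λ = -1: [1, 1]

Step 1 — from the characteristic polynomial, algebraic multiplicity of λ = -1 is 2. From dim ker(A − (-1)·I) = 2, there are exactly 2 Jordan blocks for λ = -1.
Step 2 — from the minimal polynomial, the factor (x + 1) tells us the largest block for λ = -1 has size 1.
Step 3 — with total size 2, 2 blocks, and largest block 1, the block sizes (in nonincreasing order) are [1, 1].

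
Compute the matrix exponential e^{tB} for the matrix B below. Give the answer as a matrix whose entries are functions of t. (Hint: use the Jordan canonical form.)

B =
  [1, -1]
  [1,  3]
e^{tB} =
  [-t*exp(2*t) + exp(2*t), -t*exp(2*t)]
  [t*exp(2*t), t*exp(2*t) + exp(2*t)]

Strategy: write B = P · J · P⁻¹ where J is a Jordan canonical form, so e^{tB} = P · e^{tJ} · P⁻¹, and e^{tJ} can be computed block-by-block.

B has Jordan form
J =
  [2, 1]
  [0, 2]
(up to reordering of blocks).

Per-block formulas:
  For a 2×2 Jordan block J_2(2): exp(t · J_2(2)) = e^(2t)·(I + t·N), where N is the 2×2 nilpotent shift.

After assembling e^{tJ} and conjugating by P, we get:

e^{tB} =
  [-t*exp(2*t) + exp(2*t), -t*exp(2*t)]
  [t*exp(2*t), t*exp(2*t) + exp(2*t)]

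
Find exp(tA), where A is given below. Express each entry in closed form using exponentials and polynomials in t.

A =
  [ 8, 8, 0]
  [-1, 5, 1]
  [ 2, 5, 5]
e^{tA} =
  [-2*t^2*exp(6*t) + 2*t*exp(6*t) + exp(6*t), 4*t^2*exp(6*t) + 8*t*exp(6*t), 4*t^2*exp(6*t)]
  [t^2*exp(6*t)/2 - t*exp(6*t), -t^2*exp(6*t) - t*exp(6*t) + exp(6*t), -t^2*exp(6*t) + t*exp(6*t)]
  [-3*t^2*exp(6*t)/2 + 2*t*exp(6*t), 3*t^2*exp(6*t) + 5*t*exp(6*t), 3*t^2*exp(6*t) - t*exp(6*t) + exp(6*t)]

Strategy: write A = P · J · P⁻¹ where J is a Jordan canonical form, so e^{tA} = P · e^{tJ} · P⁻¹, and e^{tJ} can be computed block-by-block.

A has Jordan form
J =
  [6, 1, 0]
  [0, 6, 1]
  [0, 0, 6]
(up to reordering of blocks).

Per-block formulas:
  For a 3×3 Jordan block J_3(6): exp(t · J_3(6)) = e^(6t)·(I + t·N + (t^2/2)·N^2), where N is the 3×3 nilpotent shift.

After assembling e^{tJ} and conjugating by P, we get:

e^{tA} =
  [-2*t^2*exp(6*t) + 2*t*exp(6*t) + exp(6*t), 4*t^2*exp(6*t) + 8*t*exp(6*t), 4*t^2*exp(6*t)]
  [t^2*exp(6*t)/2 - t*exp(6*t), -t^2*exp(6*t) - t*exp(6*t) + exp(6*t), -t^2*exp(6*t) + t*exp(6*t)]
  [-3*t^2*exp(6*t)/2 + 2*t*exp(6*t), 3*t^2*exp(6*t) + 5*t*exp(6*t), 3*t^2*exp(6*t) - t*exp(6*t) + exp(6*t)]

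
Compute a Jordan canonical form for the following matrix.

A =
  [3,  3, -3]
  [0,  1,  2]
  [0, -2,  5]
J_2(3) ⊕ J_1(3)

The characteristic polynomial is
  det(x·I − A) = x^3 - 9*x^2 + 27*x - 27 = (x - 3)^3

Eigenvalues and multiplicities (the geometric multiplicity of λ is n − rank(A − λI), which equals the number of Jordan blocks for λ):
  λ = 3: algebraic multiplicity = 3, geometric multiplicity = 2

Determining the block sizes for each eigenvalue:
  λ = 3: 2 blocks summing to 3 forces exactly one block of size 2 and the rest size 1 → block sizes [2, 1]

Assembling the blocks gives a Jordan form
J =
  [3, 1, 0]
  [0, 3, 0]
  [0, 0, 3]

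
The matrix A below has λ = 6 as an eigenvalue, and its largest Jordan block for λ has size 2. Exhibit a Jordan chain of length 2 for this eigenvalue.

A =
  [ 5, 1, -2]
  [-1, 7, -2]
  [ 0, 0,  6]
A Jordan chain for λ = 6 of length 2:
v_1 = (-1, -1, 0)ᵀ
v_2 = (1, 0, 0)ᵀ

Let N = A − (6)·I. We want v_2 with N^2 v_2 = 0 but N^1 v_2 ≠ 0; then v_{j-1} := N · v_j for j = 2, …, 2.

Pick v_2 = (1, 0, 0)ᵀ.
Then v_1 = N · v_2 = (-1, -1, 0)ᵀ.

Sanity check: (A − (6)·I) v_1 = (0, 0, 0)ᵀ = 0. ✓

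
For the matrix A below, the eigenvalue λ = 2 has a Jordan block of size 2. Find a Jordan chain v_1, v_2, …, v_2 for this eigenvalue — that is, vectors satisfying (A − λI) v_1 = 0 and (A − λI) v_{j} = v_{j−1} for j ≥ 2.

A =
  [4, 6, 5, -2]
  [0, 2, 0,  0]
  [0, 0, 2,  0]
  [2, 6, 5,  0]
A Jordan chain for λ = 2 of length 2:
v_1 = (2, 0, 0, 2)ᵀ
v_2 = (1, 0, 0, 0)ᵀ

Let N = A − (2)·I. We want v_2 with N^2 v_2 = 0 but N^1 v_2 ≠ 0; then v_{j-1} := N · v_j for j = 2, …, 2.

Pick v_2 = (1, 0, 0, 0)ᵀ.
Then v_1 = N · v_2 = (2, 0, 0, 2)ᵀ.

Sanity check: (A − (2)·I) v_1 = (0, 0, 0, 0)ᵀ = 0. ✓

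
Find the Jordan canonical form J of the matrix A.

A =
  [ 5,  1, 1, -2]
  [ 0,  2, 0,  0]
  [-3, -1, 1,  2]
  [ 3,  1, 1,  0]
J_2(2) ⊕ J_1(2) ⊕ J_1(2)

The characteristic polynomial is
  det(x·I − A) = x^4 - 8*x^3 + 24*x^2 - 32*x + 16 = (x - 2)^4

Eigenvalues and multiplicities (the geometric multiplicity of λ is n − rank(A − λI), which equals the number of Jordan blocks for λ):
  λ = 2: algebraic multiplicity = 4, geometric multiplicity = 3

Determining the block sizes for each eigenvalue:
  λ = 2: 3 blocks summing to 4 forces exactly one block of size 2 and the rest size 1 → block sizes [2, 1, 1]

Assembling the blocks gives a Jordan form
J =
  [2, 1, 0, 0]
  [0, 2, 0, 0]
  [0, 0, 2, 0]
  [0, 0, 0, 2]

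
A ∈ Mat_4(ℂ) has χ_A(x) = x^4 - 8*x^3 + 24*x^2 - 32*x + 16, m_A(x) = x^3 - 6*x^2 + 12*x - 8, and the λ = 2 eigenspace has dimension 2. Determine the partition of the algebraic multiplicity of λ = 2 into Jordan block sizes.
Block sizes for λ = 2: [3, 1]

Step 1 — from the characteristic polynomial, algebraic multiplicity of λ = 2 is 4. From dim ker(A − (2)·I) = 2, there are exactly 2 Jordan blocks for λ = 2.
Step 2 — from the minimal polynomial, the factor (x − 2)^3 tells us the largest block for λ = 2 has size 3.
Step 3 — with total size 4, 2 blocks, and largest block 3, the block sizes (in nonincreasing order) are [3, 1].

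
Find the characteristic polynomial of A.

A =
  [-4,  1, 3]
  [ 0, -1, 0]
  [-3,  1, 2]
x^3 + 3*x^2 + 3*x + 1

Expanding det(x·I − A) (e.g. by cofactor expansion or by noting that A is similar to its Jordan form J, which has the same characteristic polynomial as A) gives
  χ_A(x) = x^3 + 3*x^2 + 3*x + 1
which factors as (x + 1)^3. The eigenvalues (with algebraic multiplicities) are λ = -1 with multiplicity 3.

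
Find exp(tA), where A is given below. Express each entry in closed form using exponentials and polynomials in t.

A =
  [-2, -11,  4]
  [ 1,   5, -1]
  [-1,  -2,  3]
e^{tA} =
  [t^2*exp(2*t)/2 - 4*t*exp(2*t) + exp(2*t), 3*t^2*exp(2*t)/2 - 11*t*exp(2*t), -t^2*exp(2*t)/2 + 4*t*exp(2*t)]
  [t*exp(2*t), 3*t*exp(2*t) + exp(2*t), -t*exp(2*t)]
  [t^2*exp(2*t)/2 - t*exp(2*t), 3*t^2*exp(2*t)/2 - 2*t*exp(2*t), -t^2*exp(2*t)/2 + t*exp(2*t) + exp(2*t)]

Strategy: write A = P · J · P⁻¹ where J is a Jordan canonical form, so e^{tA} = P · e^{tJ} · P⁻¹, and e^{tJ} can be computed block-by-block.

A has Jordan form
J =
  [2, 1, 0]
  [0, 2, 1]
  [0, 0, 2]
(up to reordering of blocks).

Per-block formulas:
  For a 3×3 Jordan block J_3(2): exp(t · J_3(2)) = e^(2t)·(I + t·N + (t^2/2)·N^2), where N is the 3×3 nilpotent shift.

After assembling e^{tJ} and conjugating by P, we get:

e^{tA} =
  [t^2*exp(2*t)/2 - 4*t*exp(2*t) + exp(2*t), 3*t^2*exp(2*t)/2 - 11*t*exp(2*t), -t^2*exp(2*t)/2 + 4*t*exp(2*t)]
  [t*exp(2*t), 3*t*exp(2*t) + exp(2*t), -t*exp(2*t)]
  [t^2*exp(2*t)/2 - t*exp(2*t), 3*t^2*exp(2*t)/2 - 2*t*exp(2*t), -t^2*exp(2*t)/2 + t*exp(2*t) + exp(2*t)]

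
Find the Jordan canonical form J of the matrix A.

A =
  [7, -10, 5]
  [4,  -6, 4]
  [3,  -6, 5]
J_2(2) ⊕ J_1(2)

The characteristic polynomial is
  det(x·I − A) = x^3 - 6*x^2 + 12*x - 8 = (x - 2)^3

Eigenvalues and multiplicities (the geometric multiplicity of λ is n − rank(A − λI), which equals the number of Jordan blocks for λ):
  λ = 2: algebraic multiplicity = 3, geometric multiplicity = 2

Determining the block sizes for each eigenvalue:
  λ = 2: 2 blocks summing to 3 forces exactly one block of size 2 and the rest size 1 → block sizes [2, 1]

Assembling the blocks gives a Jordan form
J =
  [2, 1, 0]
  [0, 2, 0]
  [0, 0, 2]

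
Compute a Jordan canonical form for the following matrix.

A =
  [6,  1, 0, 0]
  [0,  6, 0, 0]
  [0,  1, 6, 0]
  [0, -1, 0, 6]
J_2(6) ⊕ J_1(6) ⊕ J_1(6)

The characteristic polynomial is
  det(x·I − A) = x^4 - 24*x^3 + 216*x^2 - 864*x + 1296 = (x - 6)^4

Eigenvalues and multiplicities (the geometric multiplicity of λ is n − rank(A − λI), which equals the number of Jordan blocks for λ):
  λ = 6: algebraic multiplicity = 4, geometric multiplicity = 3

Determining the block sizes for each eigenvalue:
  λ = 6: 3 blocks summing to 4 forces exactly one block of size 2 and the rest size 1 → block sizes [2, 1, 1]

Assembling the blocks gives a Jordan form
J =
  [6, 1, 0, 0]
  [0, 6, 0, 0]
  [0, 0, 6, 0]
  [0, 0, 0, 6]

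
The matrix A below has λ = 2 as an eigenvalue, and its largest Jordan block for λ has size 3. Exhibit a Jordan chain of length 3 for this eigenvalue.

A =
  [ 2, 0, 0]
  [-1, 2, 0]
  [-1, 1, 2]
A Jordan chain for λ = 2 of length 3:
v_1 = (0, 0, -1)ᵀ
v_2 = (0, -1, -1)ᵀ
v_3 = (1, 0, 0)ᵀ

Let N = A − (2)·I. We want v_3 with N^3 v_3 = 0 but N^2 v_3 ≠ 0; then v_{j-1} := N · v_j for j = 3, …, 2.

Pick v_3 = (1, 0, 0)ᵀ.
Then v_2 = N · v_3 = (0, -1, -1)ᵀ.
Then v_1 = N · v_2 = (0, 0, -1)ᵀ.

Sanity check: (A − (2)·I) v_1 = (0, 0, 0)ᵀ = 0. ✓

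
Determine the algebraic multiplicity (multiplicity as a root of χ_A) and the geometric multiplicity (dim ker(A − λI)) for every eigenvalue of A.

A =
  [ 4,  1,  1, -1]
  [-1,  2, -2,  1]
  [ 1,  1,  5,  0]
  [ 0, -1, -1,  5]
λ = 4: alg = 4, geom = 2

Step 1 — factor the characteristic polynomial to read off the algebraic multiplicities:
  χ_A(x) = (x - 4)^4

Step 2 — compute geometric multiplicities via the rank-nullity identity g(λ) = n − rank(A − λI):
  rank(A − (4)·I) = 2, so dim ker(A − (4)·I) = n − 2 = 2

Summary:
  λ = 4: algebraic multiplicity = 4, geometric multiplicity = 2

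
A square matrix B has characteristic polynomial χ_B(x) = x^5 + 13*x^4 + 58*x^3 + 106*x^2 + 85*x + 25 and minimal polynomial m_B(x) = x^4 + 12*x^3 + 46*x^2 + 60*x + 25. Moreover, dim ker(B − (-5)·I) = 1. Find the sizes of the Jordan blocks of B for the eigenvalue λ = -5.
Block sizes for λ = -5: [2]

Step 1 — from the characteristic polynomial, algebraic multiplicity of λ = -5 is 2. From dim ker(B − (-5)·I) = 1, there are exactly 1 Jordan blocks for λ = -5.
Step 2 — from the minimal polynomial, the factor (x + 5)^2 tells us the largest block for λ = -5 has size 2.
Step 3 — with total size 2, 1 blocks, and largest block 2, the block sizes (in nonincreasing order) are [2].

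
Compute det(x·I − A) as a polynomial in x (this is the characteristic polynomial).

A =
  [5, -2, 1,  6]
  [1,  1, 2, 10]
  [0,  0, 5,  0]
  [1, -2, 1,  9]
x^4 - 20*x^3 + 150*x^2 - 500*x + 625

Expanding det(x·I − A) (e.g. by cofactor expansion or by noting that A is similar to its Jordan form J, which has the same characteristic polynomial as A) gives
  χ_A(x) = x^4 - 20*x^3 + 150*x^2 - 500*x + 625
which factors as (x - 5)^4. The eigenvalues (with algebraic multiplicities) are λ = 5 with multiplicity 4.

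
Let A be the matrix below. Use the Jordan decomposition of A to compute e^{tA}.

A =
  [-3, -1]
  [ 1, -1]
e^{tA} =
  [-t*exp(-2*t) + exp(-2*t), -t*exp(-2*t)]
  [t*exp(-2*t), t*exp(-2*t) + exp(-2*t)]

Strategy: write A = P · J · P⁻¹ where J is a Jordan canonical form, so e^{tA} = P · e^{tJ} · P⁻¹, and e^{tJ} can be computed block-by-block.

A has Jordan form
J =
  [-2,  1]
  [ 0, -2]
(up to reordering of blocks).

Per-block formulas:
  For a 2×2 Jordan block J_2(-2): exp(t · J_2(-2)) = e^(-2t)·(I + t·N), where N is the 2×2 nilpotent shift.

After assembling e^{tJ} and conjugating by P, we get:

e^{tA} =
  [-t*exp(-2*t) + exp(-2*t), -t*exp(-2*t)]
  [t*exp(-2*t), t*exp(-2*t) + exp(-2*t)]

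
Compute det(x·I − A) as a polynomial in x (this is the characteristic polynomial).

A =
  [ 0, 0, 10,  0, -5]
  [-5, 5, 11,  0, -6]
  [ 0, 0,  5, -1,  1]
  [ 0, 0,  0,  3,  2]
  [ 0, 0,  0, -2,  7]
x^5 - 20*x^4 + 150*x^3 - 500*x^2 + 625*x

Expanding det(x·I − A) (e.g. by cofactor expansion or by noting that A is similar to its Jordan form J, which has the same characteristic polynomial as A) gives
  χ_A(x) = x^5 - 20*x^4 + 150*x^3 - 500*x^2 + 625*x
which factors as x*(x - 5)^4. The eigenvalues (with algebraic multiplicities) are λ = 0 with multiplicity 1, λ = 5 with multiplicity 4.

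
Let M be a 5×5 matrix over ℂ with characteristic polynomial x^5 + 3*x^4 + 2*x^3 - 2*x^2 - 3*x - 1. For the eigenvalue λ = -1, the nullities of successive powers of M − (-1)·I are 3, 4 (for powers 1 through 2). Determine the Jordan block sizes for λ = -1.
Block sizes for λ = -1: [2, 1, 1]

From the dimensions of kernels of powers, the number of Jordan blocks of size at least j is d_j − d_{j−1} where d_j = dim ker(N^j) (with d_0 = 0). Computing the differences gives [3, 1].
The number of blocks of size exactly k is (#blocks of size ≥ k) − (#blocks of size ≥ k + 1), so the partition is: 2 block(s) of size 1, 1 block(s) of size 2.
In nonincreasing order the block sizes are [2, 1, 1].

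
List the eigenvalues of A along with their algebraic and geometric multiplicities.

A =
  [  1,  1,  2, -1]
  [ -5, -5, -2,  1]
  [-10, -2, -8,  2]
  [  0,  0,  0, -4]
λ = -4: alg = 4, geom = 3

Step 1 — factor the characteristic polynomial to read off the algebraic multiplicities:
  χ_A(x) = (x + 4)^4

Step 2 — compute geometric multiplicities via the rank-nullity identity g(λ) = n − rank(A − λI):
  rank(A − (-4)·I) = 1, so dim ker(A − (-4)·I) = n − 1 = 3

Summary:
  λ = -4: algebraic multiplicity = 4, geometric multiplicity = 3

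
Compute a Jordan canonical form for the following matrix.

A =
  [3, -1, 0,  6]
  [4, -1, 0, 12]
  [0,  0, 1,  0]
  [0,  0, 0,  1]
J_2(1) ⊕ J_1(1) ⊕ J_1(1)

The characteristic polynomial is
  det(x·I − A) = x^4 - 4*x^3 + 6*x^2 - 4*x + 1 = (x - 1)^4

Eigenvalues and multiplicities (the geometric multiplicity of λ is n − rank(A − λI), which equals the number of Jordan blocks for λ):
  λ = 1: algebraic multiplicity = 4, geometric multiplicity = 3

Determining the block sizes for each eigenvalue:
  λ = 1: 3 blocks summing to 4 forces exactly one block of size 2 and the rest size 1 → block sizes [2, 1, 1]

Assembling the blocks gives a Jordan form
J =
  [1, 1, 0, 0]
  [0, 1, 0, 0]
  [0, 0, 1, 0]
  [0, 0, 0, 1]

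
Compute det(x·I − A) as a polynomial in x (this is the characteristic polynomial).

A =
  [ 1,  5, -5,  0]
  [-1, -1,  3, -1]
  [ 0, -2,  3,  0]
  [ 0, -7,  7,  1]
x^4 - 4*x^3 + 6*x^2 - 4*x + 1

Expanding det(x·I − A) (e.g. by cofactor expansion or by noting that A is similar to its Jordan form J, which has the same characteristic polynomial as A) gives
  χ_A(x) = x^4 - 4*x^3 + 6*x^2 - 4*x + 1
which factors as (x - 1)^4. The eigenvalues (with algebraic multiplicities) are λ = 1 with multiplicity 4.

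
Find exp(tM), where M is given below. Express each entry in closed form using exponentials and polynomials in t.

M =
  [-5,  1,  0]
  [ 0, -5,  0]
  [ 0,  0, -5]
e^{tM} =
  [exp(-5*t), t*exp(-5*t), 0]
  [0, exp(-5*t), 0]
  [0, 0, exp(-5*t)]

Strategy: write M = P · J · P⁻¹ where J is a Jordan canonical form, so e^{tM} = P · e^{tJ} · P⁻¹, and e^{tJ} can be computed block-by-block.

M has Jordan form
J =
  [-5,  1,  0]
  [ 0, -5,  0]
  [ 0,  0, -5]
(up to reordering of blocks).

Per-block formulas:
  For a 1×1 block at λ = -5: exp(t · [-5]) = [e^(-5t)].
  For a 2×2 Jordan block J_2(-5): exp(t · J_2(-5)) = e^(-5t)·(I + t·N), where N is the 2×2 nilpotent shift.

After assembling e^{tJ} and conjugating by P, we get:

e^{tM} =
  [exp(-5*t), t*exp(-5*t), 0]
  [0, exp(-5*t), 0]
  [0, 0, exp(-5*t)]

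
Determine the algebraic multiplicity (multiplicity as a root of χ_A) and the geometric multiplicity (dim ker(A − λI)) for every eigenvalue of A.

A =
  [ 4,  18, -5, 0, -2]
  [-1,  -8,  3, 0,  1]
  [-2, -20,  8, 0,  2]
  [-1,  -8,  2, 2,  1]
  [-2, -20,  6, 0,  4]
λ = 2: alg = 5, geom = 3

Step 1 — factor the characteristic polynomial to read off the algebraic multiplicities:
  χ_A(x) = (x - 2)^5

Step 2 — compute geometric multiplicities via the rank-nullity identity g(λ) = n − rank(A − λI):
  rank(A − (2)·I) = 2, so dim ker(A − (2)·I) = n − 2 = 3

Summary:
  λ = 2: algebraic multiplicity = 5, geometric multiplicity = 3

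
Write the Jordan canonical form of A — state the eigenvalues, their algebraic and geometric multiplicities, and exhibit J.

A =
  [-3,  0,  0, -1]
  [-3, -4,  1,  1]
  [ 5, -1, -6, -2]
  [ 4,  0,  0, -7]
J_2(-5) ⊕ J_2(-5)

The characteristic polynomial is
  det(x·I − A) = x^4 + 20*x^3 + 150*x^2 + 500*x + 625 = (x + 5)^4

Eigenvalues and multiplicities (the geometric multiplicity of λ is n − rank(A − λI), which equals the number of Jordan blocks for λ):
  λ = -5: algebraic multiplicity = 4, geometric multiplicity = 2

Determining the block sizes for each eigenvalue:
  λ = -5: with am = 4 and gm = 2, the partition is not yet determined (e.g. several partitions of 4 into 2 parts exist). Let N = A − (-5)·I. Computing rank(N^1) = 2, rank(N^2) = 0; the number of blocks of size ≥ j is rank(N^{j−1}) − rank(N^j), giving [2, 2]. So we have 2 block(s) of size 2 → block sizes [2, 2]

Assembling the blocks gives a Jordan form
J =
  [-5,  1,  0,  0]
  [ 0, -5,  0,  0]
  [ 0,  0, -5,  1]
  [ 0,  0,  0, -5]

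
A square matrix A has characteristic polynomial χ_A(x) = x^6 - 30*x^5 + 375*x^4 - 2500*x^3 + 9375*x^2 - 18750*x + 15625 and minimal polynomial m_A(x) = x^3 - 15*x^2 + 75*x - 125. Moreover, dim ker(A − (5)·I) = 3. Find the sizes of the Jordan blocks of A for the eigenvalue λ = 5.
Block sizes for λ = 5: [3, 2, 1]

Step 1 — from the characteristic polynomial, algebraic multiplicity of λ = 5 is 6. From dim ker(A − (5)·I) = 3, there are exactly 3 Jordan blocks for λ = 5.
Step 2 — from the minimal polynomial, the factor (x − 5)^3 tells us the largest block for λ = 5 has size 3.
Step 3 — with total size 6, 3 blocks, and largest block 3, the block sizes (in nonincreasing order) are [3, 2, 1].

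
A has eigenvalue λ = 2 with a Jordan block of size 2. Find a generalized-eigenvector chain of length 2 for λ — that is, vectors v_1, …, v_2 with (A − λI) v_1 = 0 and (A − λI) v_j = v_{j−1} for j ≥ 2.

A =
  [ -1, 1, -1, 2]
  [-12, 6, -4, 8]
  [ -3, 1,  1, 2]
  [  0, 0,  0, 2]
A Jordan chain for λ = 2 of length 2:
v_1 = (-3, -12, -3, 0)ᵀ
v_2 = (1, 0, 0, 0)ᵀ

Let N = A − (2)·I. We want v_2 with N^2 v_2 = 0 but N^1 v_2 ≠ 0; then v_{j-1} := N · v_j for j = 2, …, 2.

Pick v_2 = (1, 0, 0, 0)ᵀ.
Then v_1 = N · v_2 = (-3, -12, -3, 0)ᵀ.

Sanity check: (A − (2)·I) v_1 = (0, 0, 0, 0)ᵀ = 0. ✓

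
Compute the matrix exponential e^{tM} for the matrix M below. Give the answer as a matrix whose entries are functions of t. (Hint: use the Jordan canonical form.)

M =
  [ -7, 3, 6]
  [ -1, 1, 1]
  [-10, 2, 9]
e^{tM} =
  [-3*t*exp(2*t) - exp(2*t) + 2*exp(-t), -3*t*exp(2*t) + 2*exp(2*t) - 2*exp(-t), 3*t*exp(2*t) + exp(2*t) - exp(-t)]
  [-t*exp(2*t), -t*exp(2*t) + exp(2*t), t*exp(2*t)]
  [-4*t*exp(2*t) - 2*exp(2*t) + 2*exp(-t), -4*t*exp(2*t) + 2*exp(2*t) - 2*exp(-t), 4*t*exp(2*t) + 2*exp(2*t) - exp(-t)]

Strategy: write M = P · J · P⁻¹ where J is a Jordan canonical form, so e^{tM} = P · e^{tJ} · P⁻¹, and e^{tJ} can be computed block-by-block.

M has Jordan form
J =
  [-1, 0, 0]
  [ 0, 2, 1]
  [ 0, 0, 2]
(up to reordering of blocks).

Per-block formulas:
  For a 2×2 Jordan block J_2(2): exp(t · J_2(2)) = e^(2t)·(I + t·N), where N is the 2×2 nilpotent shift.
  For a 1×1 block at λ = -1: exp(t · [-1]) = [e^(-1t)].

After assembling e^{tJ} and conjugating by P, we get:

e^{tM} =
  [-3*t*exp(2*t) - exp(2*t) + 2*exp(-t), -3*t*exp(2*t) + 2*exp(2*t) - 2*exp(-t), 3*t*exp(2*t) + exp(2*t) - exp(-t)]
  [-t*exp(2*t), -t*exp(2*t) + exp(2*t), t*exp(2*t)]
  [-4*t*exp(2*t) - 2*exp(2*t) + 2*exp(-t), -4*t*exp(2*t) + 2*exp(2*t) - 2*exp(-t), 4*t*exp(2*t) + 2*exp(2*t) - exp(-t)]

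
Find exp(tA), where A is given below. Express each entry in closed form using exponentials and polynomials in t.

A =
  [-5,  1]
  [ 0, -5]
e^{tA} =
  [exp(-5*t), t*exp(-5*t)]
  [0, exp(-5*t)]

Strategy: write A = P · J · P⁻¹ where J is a Jordan canonical form, so e^{tA} = P · e^{tJ} · P⁻¹, and e^{tJ} can be computed block-by-block.

A has Jordan form
J =
  [-5,  1]
  [ 0, -5]
(up to reordering of blocks).

Per-block formulas:
  For a 2×2 Jordan block J_2(-5): exp(t · J_2(-5)) = e^(-5t)·(I + t·N), where N is the 2×2 nilpotent shift.

After assembling e^{tJ} and conjugating by P, we get:

e^{tA} =
  [exp(-5*t), t*exp(-5*t)]
  [0, exp(-5*t)]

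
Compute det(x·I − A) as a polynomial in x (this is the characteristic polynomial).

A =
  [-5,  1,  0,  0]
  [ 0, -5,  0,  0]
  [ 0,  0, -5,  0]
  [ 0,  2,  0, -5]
x^4 + 20*x^3 + 150*x^2 + 500*x + 625

Expanding det(x·I − A) (e.g. by cofactor expansion or by noting that A is similar to its Jordan form J, which has the same characteristic polynomial as A) gives
  χ_A(x) = x^4 + 20*x^3 + 150*x^2 + 500*x + 625
which factors as (x + 5)^4. The eigenvalues (with algebraic multiplicities) are λ = -5 with multiplicity 4.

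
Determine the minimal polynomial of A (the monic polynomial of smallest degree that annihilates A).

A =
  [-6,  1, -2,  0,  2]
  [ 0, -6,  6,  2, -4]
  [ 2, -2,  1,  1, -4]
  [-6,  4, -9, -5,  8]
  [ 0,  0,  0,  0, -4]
x^2 + 8*x + 16

The characteristic polynomial is χ_A(x) = (x + 4)^5, so the eigenvalues are known. The minimal polynomial is
  m_A(x) = Π_λ (x − λ)^{k_λ}
where k_λ is the size of the *largest* Jordan block for λ (equivalently, the smallest k with (A − λI)^k v = 0 for every generalised eigenvector v of λ).

  λ = -4: largest Jordan block has size 2, contributing (x + 4)^2

So m_A(x) = (x + 4)^2 = x^2 + 8*x + 16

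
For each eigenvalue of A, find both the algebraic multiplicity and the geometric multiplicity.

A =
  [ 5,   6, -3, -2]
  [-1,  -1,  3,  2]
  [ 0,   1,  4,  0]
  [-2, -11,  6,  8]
λ = 4: alg = 4, geom = 2

Step 1 — factor the characteristic polynomial to read off the algebraic multiplicities:
  χ_A(x) = (x - 4)^4

Step 2 — compute geometric multiplicities via the rank-nullity identity g(λ) = n − rank(A − λI):
  rank(A − (4)·I) = 2, so dim ker(A − (4)·I) = n − 2 = 2

Summary:
  λ = 4: algebraic multiplicity = 4, geometric multiplicity = 2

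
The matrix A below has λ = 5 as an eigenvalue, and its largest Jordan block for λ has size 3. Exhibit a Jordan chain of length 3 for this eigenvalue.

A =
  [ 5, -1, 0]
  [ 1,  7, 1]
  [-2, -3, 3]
A Jordan chain for λ = 5 of length 3:
v_1 = (-1, 0, 1)ᵀ
v_2 = (0, 1, -2)ᵀ
v_3 = (1, 0, 0)ᵀ

Let N = A − (5)·I. We want v_3 with N^3 v_3 = 0 but N^2 v_3 ≠ 0; then v_{j-1} := N · v_j for j = 3, …, 2.

Pick v_3 = (1, 0, 0)ᵀ.
Then v_2 = N · v_3 = (0, 1, -2)ᵀ.
Then v_1 = N · v_2 = (-1, 0, 1)ᵀ.

Sanity check: (A − (5)·I) v_1 = (0, 0, 0)ᵀ = 0. ✓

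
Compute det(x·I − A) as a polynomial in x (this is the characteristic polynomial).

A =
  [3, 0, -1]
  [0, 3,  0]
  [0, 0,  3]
x^3 - 9*x^2 + 27*x - 27

Expanding det(x·I − A) (e.g. by cofactor expansion or by noting that A is similar to its Jordan form J, which has the same characteristic polynomial as A) gives
  χ_A(x) = x^3 - 9*x^2 + 27*x - 27
which factors as (x - 3)^3. The eigenvalues (with algebraic multiplicities) are λ = 3 with multiplicity 3.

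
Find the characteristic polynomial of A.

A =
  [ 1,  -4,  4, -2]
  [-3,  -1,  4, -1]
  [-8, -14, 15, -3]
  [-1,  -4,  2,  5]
x^4 - 20*x^3 + 150*x^2 - 500*x + 625

Expanding det(x·I − A) (e.g. by cofactor expansion or by noting that A is similar to its Jordan form J, which has the same characteristic polynomial as A) gives
  χ_A(x) = x^4 - 20*x^3 + 150*x^2 - 500*x + 625
which factors as (x - 5)^4. The eigenvalues (with algebraic multiplicities) are λ = 5 with multiplicity 4.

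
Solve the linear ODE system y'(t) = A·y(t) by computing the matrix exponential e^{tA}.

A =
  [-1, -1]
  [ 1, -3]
e^{tA} =
  [t*exp(-2*t) + exp(-2*t), -t*exp(-2*t)]
  [t*exp(-2*t), -t*exp(-2*t) + exp(-2*t)]

Strategy: write A = P · J · P⁻¹ where J is a Jordan canonical form, so e^{tA} = P · e^{tJ} · P⁻¹, and e^{tJ} can be computed block-by-block.

A has Jordan form
J =
  [-2,  1]
  [ 0, -2]
(up to reordering of blocks).

Per-block formulas:
  For a 2×2 Jordan block J_2(-2): exp(t · J_2(-2)) = e^(-2t)·(I + t·N), where N is the 2×2 nilpotent shift.

After assembling e^{tJ} and conjugating by P, we get:

e^{tA} =
  [t*exp(-2*t) + exp(-2*t), -t*exp(-2*t)]
  [t*exp(-2*t), -t*exp(-2*t) + exp(-2*t)]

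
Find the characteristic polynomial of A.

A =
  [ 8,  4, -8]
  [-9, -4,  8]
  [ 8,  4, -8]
x^3 + 4*x^2 + 4*x

Expanding det(x·I − A) (e.g. by cofactor expansion or by noting that A is similar to its Jordan form J, which has the same characteristic polynomial as A) gives
  χ_A(x) = x^3 + 4*x^2 + 4*x
which factors as x*(x + 2)^2. The eigenvalues (with algebraic multiplicities) are λ = -2 with multiplicity 2, λ = 0 with multiplicity 1.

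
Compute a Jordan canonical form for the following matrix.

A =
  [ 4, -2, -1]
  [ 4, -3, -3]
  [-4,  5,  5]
J_3(2)

The characteristic polynomial is
  det(x·I − A) = x^3 - 6*x^2 + 12*x - 8 = (x - 2)^3

Eigenvalues and multiplicities (the geometric multiplicity of λ is n − rank(A − λI), which equals the number of Jordan blocks for λ):
  λ = 2: algebraic multiplicity = 3, geometric multiplicity = 1

Determining the block sizes for each eigenvalue:
  λ = 2: one block (gm = 1), so the single block has size am = 3 → block sizes [3]

Assembling the blocks gives a Jordan form
J =
  [2, 1, 0]
  [0, 2, 1]
  [0, 0, 2]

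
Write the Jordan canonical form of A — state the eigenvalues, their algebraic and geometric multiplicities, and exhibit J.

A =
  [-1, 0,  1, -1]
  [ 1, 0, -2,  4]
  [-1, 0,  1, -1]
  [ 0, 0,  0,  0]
J_3(0) ⊕ J_1(0)

The characteristic polynomial is
  det(x·I − A) = x^4

Eigenvalues and multiplicities (the geometric multiplicity of λ is n − rank(A − λI), which equals the number of Jordan blocks for λ):
  λ = 0: algebraic multiplicity = 4, geometric multiplicity = 2

Determining the block sizes for each eigenvalue:
  λ = 0: with am = 4 and gm = 2, the partition is not yet determined (e.g. several partitions of 4 into 2 parts exist). Let N = A − (0)·I. Computing rank(N^1) = 2, rank(N^2) = 1, rank(N^3) = 0; the number of blocks of size ≥ j is rank(N^{j−1}) − rank(N^j), giving [2, 1, 1]. So we have 1 block(s) of size 3, 1 block(s) of size 1 → block sizes [3, 1]

Assembling the blocks gives a Jordan form
J =
  [0, 1, 0, 0]
  [0, 0, 1, 0]
  [0, 0, 0, 0]
  [0, 0, 0, 0]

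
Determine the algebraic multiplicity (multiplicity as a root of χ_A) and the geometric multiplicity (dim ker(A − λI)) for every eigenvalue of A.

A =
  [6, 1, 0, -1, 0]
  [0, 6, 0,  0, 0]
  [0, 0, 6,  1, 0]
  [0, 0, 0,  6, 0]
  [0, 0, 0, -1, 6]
λ = 6: alg = 5, geom = 3

Step 1 — factor the characteristic polynomial to read off the algebraic multiplicities:
  χ_A(x) = (x - 6)^5

Step 2 — compute geometric multiplicities via the rank-nullity identity g(λ) = n − rank(A − λI):
  rank(A − (6)·I) = 2, so dim ker(A − (6)·I) = n − 2 = 3

Summary:
  λ = 6: algebraic multiplicity = 5, geometric multiplicity = 3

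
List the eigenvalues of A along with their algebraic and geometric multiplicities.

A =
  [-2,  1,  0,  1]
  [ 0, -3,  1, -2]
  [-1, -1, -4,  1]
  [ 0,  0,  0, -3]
λ = -3: alg = 4, geom = 2

Step 1 — factor the characteristic polynomial to read off the algebraic multiplicities:
  χ_A(x) = (x + 3)^4

Step 2 — compute geometric multiplicities via the rank-nullity identity g(λ) = n − rank(A − λI):
  rank(A − (-3)·I) = 2, so dim ker(A − (-3)·I) = n − 2 = 2

Summary:
  λ = -3: algebraic multiplicity = 4, geometric multiplicity = 2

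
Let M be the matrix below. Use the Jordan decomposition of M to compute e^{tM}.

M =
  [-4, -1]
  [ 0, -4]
e^{tM} =
  [exp(-4*t), -t*exp(-4*t)]
  [0, exp(-4*t)]

Strategy: write M = P · J · P⁻¹ where J is a Jordan canonical form, so e^{tM} = P · e^{tJ} · P⁻¹, and e^{tJ} can be computed block-by-block.

M has Jordan form
J =
  [-4,  1]
  [ 0, -4]
(up to reordering of blocks).

Per-block formulas:
  For a 2×2 Jordan block J_2(-4): exp(t · J_2(-4)) = e^(-4t)·(I + t·N), where N is the 2×2 nilpotent shift.

After assembling e^{tJ} and conjugating by P, we get:

e^{tM} =
  [exp(-4*t), -t*exp(-4*t)]
  [0, exp(-4*t)]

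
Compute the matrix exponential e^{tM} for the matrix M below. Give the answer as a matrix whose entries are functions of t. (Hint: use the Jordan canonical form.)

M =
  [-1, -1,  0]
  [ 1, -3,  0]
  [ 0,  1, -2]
e^{tM} =
  [t*exp(-2*t) + exp(-2*t), -t*exp(-2*t), 0]
  [t*exp(-2*t), -t*exp(-2*t) + exp(-2*t), 0]
  [t^2*exp(-2*t)/2, -t^2*exp(-2*t)/2 + t*exp(-2*t), exp(-2*t)]

Strategy: write M = P · J · P⁻¹ where J is a Jordan canonical form, so e^{tM} = P · e^{tJ} · P⁻¹, and e^{tJ} can be computed block-by-block.

M has Jordan form
J =
  [-2,  1,  0]
  [ 0, -2,  1]
  [ 0,  0, -2]
(up to reordering of blocks).

Per-block formulas:
  For a 3×3 Jordan block J_3(-2): exp(t · J_3(-2)) = e^(-2t)·(I + t·N + (t^2/2)·N^2), where N is the 3×3 nilpotent shift.

After assembling e^{tJ} and conjugating by P, we get:

e^{tM} =
  [t*exp(-2*t) + exp(-2*t), -t*exp(-2*t), 0]
  [t*exp(-2*t), -t*exp(-2*t) + exp(-2*t), 0]
  [t^2*exp(-2*t)/2, -t^2*exp(-2*t)/2 + t*exp(-2*t), exp(-2*t)]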